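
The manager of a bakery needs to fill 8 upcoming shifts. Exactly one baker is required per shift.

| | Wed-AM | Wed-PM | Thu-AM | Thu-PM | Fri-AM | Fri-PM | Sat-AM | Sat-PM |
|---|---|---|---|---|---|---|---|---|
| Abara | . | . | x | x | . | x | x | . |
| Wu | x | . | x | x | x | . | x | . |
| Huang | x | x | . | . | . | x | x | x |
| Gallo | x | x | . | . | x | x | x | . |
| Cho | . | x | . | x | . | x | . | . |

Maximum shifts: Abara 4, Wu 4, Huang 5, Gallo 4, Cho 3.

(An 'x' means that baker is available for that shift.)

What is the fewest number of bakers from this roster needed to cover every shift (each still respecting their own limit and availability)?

8 slots to fill and no one can take more than 5, so at least ⌈8/5⌉ = 2 bakers are needed.
Wu and Huang alone can cover everything: Wed-AM→Wu, Wed-PM→Huang, Thu-AM→Wu, Thu-PM→Wu, Fri-AM→Wu, Fri-PM→Huang, Sat-AM→Huang, Sat-PM→Huang.

2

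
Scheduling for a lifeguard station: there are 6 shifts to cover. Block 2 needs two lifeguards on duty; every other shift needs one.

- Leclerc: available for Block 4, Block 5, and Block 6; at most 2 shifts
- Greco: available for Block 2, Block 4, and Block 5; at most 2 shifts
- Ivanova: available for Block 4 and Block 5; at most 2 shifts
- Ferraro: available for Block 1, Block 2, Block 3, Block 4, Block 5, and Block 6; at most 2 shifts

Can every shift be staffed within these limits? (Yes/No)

Total capacity is 8 and 7 slots are needed, so capacity alone doesn't rule it out.
Shifts {Block 1, Block 2, Block 3} need 4 worker-slots in total, but the lifeguards available for any of those shifts (Greco and Ferraro) can supply at most 3 among them. So no valid schedule exists.

No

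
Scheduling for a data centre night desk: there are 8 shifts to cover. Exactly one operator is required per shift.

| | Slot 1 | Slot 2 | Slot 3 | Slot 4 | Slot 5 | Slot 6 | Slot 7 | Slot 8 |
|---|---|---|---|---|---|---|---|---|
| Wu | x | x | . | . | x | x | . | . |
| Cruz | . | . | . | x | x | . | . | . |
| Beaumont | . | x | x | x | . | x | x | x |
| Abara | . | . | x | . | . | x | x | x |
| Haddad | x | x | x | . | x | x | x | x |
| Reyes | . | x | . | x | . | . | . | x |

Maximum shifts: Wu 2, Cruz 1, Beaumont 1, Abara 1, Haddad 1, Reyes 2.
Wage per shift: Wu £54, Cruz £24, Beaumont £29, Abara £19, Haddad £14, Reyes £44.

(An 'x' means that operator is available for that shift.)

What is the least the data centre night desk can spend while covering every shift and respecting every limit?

Picking the cheapest available operator for each shift independently would cost £122, but that ignores the shift limits.
An optimal schedule: Slot 1→Wu, Slot 2→Reyes, Slot 3→Beaumont, Slot 4→Cruz, Slot 5→Wu, Slot 6→Haddad, Slot 7→Abara, Slot 8→Reyes.
Total: 54 + 44 + 29 + 24 + 54 + 14 + 19 + 44 = £282.

£282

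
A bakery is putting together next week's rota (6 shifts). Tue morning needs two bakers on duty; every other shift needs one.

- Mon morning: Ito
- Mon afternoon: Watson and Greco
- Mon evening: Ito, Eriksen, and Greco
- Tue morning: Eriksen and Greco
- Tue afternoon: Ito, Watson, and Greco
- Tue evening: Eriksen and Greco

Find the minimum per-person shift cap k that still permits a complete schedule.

With 4 bakers and 7 worker-slots to fill, someone must work at least ⌈7/4⌉ = 2 shifts, so k ≥ 2.
k = 2 works: Mon morning→Ito, Mon afternoon→Watson, Mon evening→Ito, Tue morning→Eriksen+Greco, Tue afternoon→Watson, Tue evening→Eriksen.
Loads: Ito 2, Watson 2, Eriksen 2, Greco 1 — all ≤ 2.

2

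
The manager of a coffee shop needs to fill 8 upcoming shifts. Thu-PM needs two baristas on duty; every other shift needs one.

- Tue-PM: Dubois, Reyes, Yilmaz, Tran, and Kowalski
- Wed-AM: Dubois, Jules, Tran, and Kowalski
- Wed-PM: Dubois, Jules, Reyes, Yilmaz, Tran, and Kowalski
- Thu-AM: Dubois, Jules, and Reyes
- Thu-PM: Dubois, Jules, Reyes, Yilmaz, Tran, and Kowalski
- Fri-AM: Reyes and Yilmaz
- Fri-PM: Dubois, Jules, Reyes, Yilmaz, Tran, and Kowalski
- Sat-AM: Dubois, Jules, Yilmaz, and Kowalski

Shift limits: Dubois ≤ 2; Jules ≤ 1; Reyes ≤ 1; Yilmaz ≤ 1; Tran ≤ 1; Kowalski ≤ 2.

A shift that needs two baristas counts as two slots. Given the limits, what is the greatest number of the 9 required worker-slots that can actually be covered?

Total capacity across all baristas is 2+1+1+1+1+2 = 8, and 9 slots are needed, so at most 8 can be filled.
An assignment achieving 8: Tue-PM→Yilmaz, Wed-AM→Dubois, Wed-PM→Tran, Thu-AM→Dubois, Thu-PM→Kowalski, Fri-AM→Reyes, Fri-PM→Kowalski, Sat-AM→Jules.
Loads: Dubois 2/2, Jules 1/1, Reyes 1/1, Yilmaz 1/1, Tran 1/1, Kowalski 2/2.

8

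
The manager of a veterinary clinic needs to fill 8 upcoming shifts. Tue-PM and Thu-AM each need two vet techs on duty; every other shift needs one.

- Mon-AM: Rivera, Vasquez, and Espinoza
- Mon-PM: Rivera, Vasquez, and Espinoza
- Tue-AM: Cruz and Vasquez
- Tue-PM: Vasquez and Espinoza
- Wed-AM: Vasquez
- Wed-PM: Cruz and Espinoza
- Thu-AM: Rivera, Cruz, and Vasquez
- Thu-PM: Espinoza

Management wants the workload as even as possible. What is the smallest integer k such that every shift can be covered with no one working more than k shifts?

3

With 4 vet techs and 10 worker-slots to fill, someone must work at least ⌈10/4⌉ = 3 shifts, so k ≥ 3.
k = 3 works: Mon-AM→Rivera, Mon-PM→Rivera, Tue-AM→Cruz, Tue-PM→Vasquez+Espinoza, Wed-AM→Vasquez, Wed-PM→Cruz, Thu-AM→Rivera+Cruz, Thu-PM→Espinoza.
Loads: Rivera 3, Cruz 3, Vasquez 2, Espinoza 2 — all ≤ 3.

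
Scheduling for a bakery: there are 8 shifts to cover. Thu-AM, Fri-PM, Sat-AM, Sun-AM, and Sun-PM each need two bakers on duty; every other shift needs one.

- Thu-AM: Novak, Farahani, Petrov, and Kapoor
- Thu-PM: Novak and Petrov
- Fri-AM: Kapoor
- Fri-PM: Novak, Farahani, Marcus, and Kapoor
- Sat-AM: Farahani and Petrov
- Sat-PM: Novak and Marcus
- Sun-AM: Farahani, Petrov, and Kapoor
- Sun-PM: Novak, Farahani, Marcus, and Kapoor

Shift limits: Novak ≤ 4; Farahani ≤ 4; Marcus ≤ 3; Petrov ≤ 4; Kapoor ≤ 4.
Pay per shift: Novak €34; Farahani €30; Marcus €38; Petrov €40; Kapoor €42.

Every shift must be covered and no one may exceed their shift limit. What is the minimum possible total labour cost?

€454

Fri-AM can only be covered by Kapoor, so that assignment is forced.
Sat-AM can only be covered by Farahani and Petrov, so that assignment is forced.
Picking the cheapest available baker for each shift independently would cost €442, but that ignores the shift limits.
An optimal schedule: Thu-AM→Farahani+Novak, Thu-PM→Novak, Fri-AM→Kapoor, Fri-PM→Farahani+Marcus, Sat-AM→Farahani+Petrov, Sat-PM→Novak, Sun-AM→Farahani+Petrov, Sun-PM→Novak+Marcus.
Total: 30 + 34 + 34 + 42 + 30 + 38 + 30 + 40 + 34 + 30 + 40 + 34 + 38 = €454.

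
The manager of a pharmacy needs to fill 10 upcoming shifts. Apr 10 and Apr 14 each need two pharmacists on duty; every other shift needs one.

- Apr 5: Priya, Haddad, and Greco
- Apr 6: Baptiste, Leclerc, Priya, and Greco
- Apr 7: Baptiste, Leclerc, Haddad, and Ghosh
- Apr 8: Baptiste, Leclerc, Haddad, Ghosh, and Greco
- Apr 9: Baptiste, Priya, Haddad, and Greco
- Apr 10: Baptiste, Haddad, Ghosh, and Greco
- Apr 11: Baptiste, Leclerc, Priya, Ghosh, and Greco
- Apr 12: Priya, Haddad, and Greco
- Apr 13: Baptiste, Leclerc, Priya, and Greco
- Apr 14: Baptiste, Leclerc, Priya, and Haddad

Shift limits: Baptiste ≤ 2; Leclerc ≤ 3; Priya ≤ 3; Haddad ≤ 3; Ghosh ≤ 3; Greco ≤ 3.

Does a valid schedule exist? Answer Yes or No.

One valid schedule: Apr 5→Priya, Apr 6→Baptiste, Apr 7→Baptiste, Apr 8→Leclerc, Apr 9→Priya, Apr 10→Haddad+Ghosh, Apr 11→Ghosh, Apr 12→Priya, Apr 13→Leclerc, Apr 14→Leclerc+Haddad.
Loads: Baptiste 2/2, Leclerc 3/3, Priya 3/3, Haddad 2/3, Ghosh 2/3, Greco 0/3 — all within limits.

Yes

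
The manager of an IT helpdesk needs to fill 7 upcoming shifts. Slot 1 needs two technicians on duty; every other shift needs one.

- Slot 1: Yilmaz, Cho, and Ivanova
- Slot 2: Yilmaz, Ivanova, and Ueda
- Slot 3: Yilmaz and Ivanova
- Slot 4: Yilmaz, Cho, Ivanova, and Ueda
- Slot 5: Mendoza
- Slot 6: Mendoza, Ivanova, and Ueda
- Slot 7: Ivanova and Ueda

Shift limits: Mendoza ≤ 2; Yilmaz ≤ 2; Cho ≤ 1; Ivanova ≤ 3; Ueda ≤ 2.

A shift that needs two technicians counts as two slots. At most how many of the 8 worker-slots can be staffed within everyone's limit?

Total capacity across all technicians is 2+2+1+3+2 = 10, and 8 slots are needed, so at most 8 can be filled.
An assignment achieving 8: Slot 1→Yilmaz+Cho, Slot 2→Ivanova, Slot 3→Yilmaz, Slot 4→Ivanova, Slot 5→Mendoza, Slot 6→Mendoza, Slot 7→Ivanova.
Loads: Mendoza 2/2, Yilmaz 2/2, Cho 1/1, Ivanova 3/3, Ueda 0/2.

8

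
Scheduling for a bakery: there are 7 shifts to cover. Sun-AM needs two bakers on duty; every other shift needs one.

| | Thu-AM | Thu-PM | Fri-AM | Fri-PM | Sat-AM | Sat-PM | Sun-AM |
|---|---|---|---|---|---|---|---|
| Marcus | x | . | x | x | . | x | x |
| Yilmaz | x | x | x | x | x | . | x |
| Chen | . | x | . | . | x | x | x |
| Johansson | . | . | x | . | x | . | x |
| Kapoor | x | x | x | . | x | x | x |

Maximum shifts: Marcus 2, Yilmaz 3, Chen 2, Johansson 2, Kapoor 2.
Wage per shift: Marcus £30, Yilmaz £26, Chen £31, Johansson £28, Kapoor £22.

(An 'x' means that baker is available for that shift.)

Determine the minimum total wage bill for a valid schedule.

Picking the cheapest available baker for each shift independently would cost £184, but that ignores the shift limits.
An optimal schedule: Thu-AM→Kapoor, Thu-PM→Kapoor, Fri-AM→Yilmaz, Fri-PM→Yilmaz, Sat-AM→Johansson, Sat-PM→Marcus, Sun-AM→Yilmaz+Johansson.
Total: 22 + 22 + 26 + 26 + 28 + 30 + 26 + 28 = £208.

£208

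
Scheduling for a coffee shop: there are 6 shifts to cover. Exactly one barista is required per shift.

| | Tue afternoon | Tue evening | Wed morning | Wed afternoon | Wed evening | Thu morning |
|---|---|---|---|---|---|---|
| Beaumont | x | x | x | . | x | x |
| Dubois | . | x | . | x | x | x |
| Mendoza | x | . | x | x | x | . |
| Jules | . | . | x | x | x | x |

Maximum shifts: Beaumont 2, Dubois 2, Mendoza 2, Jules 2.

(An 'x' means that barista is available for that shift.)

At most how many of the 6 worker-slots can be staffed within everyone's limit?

Total capacity across all baristas is 2+2+2+2 = 8, and 6 slots are needed, so at most 6 can be filled.
An assignment achieving 6: Tue afternoon→Beaumont, Tue evening→Beaumont, Wed morning→Mendoza, Wed afternoon→Dubois, Wed evening→Mendoza, Thu morning→Dubois.
Loads: Beaumont 2/2, Dubois 2/2, Mendoza 2/2, Jules 0/2.

6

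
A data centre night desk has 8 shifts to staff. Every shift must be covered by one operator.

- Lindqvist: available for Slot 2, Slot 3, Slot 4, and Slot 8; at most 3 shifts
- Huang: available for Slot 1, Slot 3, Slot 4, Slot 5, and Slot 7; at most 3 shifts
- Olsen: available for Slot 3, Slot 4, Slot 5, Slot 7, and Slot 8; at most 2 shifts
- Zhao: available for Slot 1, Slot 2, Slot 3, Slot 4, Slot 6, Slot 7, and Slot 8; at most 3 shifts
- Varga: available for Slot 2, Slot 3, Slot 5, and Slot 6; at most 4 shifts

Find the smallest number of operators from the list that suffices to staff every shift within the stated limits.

8 slots to fill and no one can take more than 4, so at least ⌈8/4⌉ = 2 operators are needed.
Any 2 operators together have capacity at most 4+3 = 7 < 8 slots, so 2 can never suffice.
Lindqvist, Huang, and Zhao alone can cover everything: Slot 1→Huang, Slot 2→Lindqvist, Slot 3→Lindqvist, Slot 4→Zhao, Slot 5→Huang, Slot 6→Zhao, Slot 7→Huang, Slot 8→Lindqvist.

3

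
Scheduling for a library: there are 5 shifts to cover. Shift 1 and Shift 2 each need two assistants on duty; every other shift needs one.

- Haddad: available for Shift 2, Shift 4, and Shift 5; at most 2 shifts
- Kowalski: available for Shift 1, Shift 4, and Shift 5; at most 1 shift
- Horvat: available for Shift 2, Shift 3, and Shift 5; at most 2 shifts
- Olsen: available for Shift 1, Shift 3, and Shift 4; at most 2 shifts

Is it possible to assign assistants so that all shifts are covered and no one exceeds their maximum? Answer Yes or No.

Yes

Shift 1 can only be covered by Kowalski and Olsen, so that assignment is forced.
Shift 2 can only be covered by Haddad and Horvat, so that assignment is forced.
One valid schedule: Shift 1→Kowalski+Olsen, Shift 2→Haddad+Horvat, Shift 3→Horvat, Shift 4→Olsen, Shift 5→Haddad.
Loads: Haddad 2/2, Kowalski 1/1, Horvat 2/2, Olsen 2/2 — all within limits.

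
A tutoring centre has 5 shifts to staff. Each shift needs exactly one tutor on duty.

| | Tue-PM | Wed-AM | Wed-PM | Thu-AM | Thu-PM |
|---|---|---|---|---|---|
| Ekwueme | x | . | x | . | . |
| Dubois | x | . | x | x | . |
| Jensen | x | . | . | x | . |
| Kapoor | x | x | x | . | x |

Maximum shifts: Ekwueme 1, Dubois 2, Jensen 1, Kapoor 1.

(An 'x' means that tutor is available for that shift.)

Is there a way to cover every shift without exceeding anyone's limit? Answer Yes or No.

Total capacity is 5 and 5 slots are needed, so capacity alone doesn't rule it out.
Shifts {Wed-AM, Thu-PM} need 2 worker-slots in total, but the tutors available for any of those shifts (Kapoor) can supply at most 1 among them. So no valid schedule exists.

No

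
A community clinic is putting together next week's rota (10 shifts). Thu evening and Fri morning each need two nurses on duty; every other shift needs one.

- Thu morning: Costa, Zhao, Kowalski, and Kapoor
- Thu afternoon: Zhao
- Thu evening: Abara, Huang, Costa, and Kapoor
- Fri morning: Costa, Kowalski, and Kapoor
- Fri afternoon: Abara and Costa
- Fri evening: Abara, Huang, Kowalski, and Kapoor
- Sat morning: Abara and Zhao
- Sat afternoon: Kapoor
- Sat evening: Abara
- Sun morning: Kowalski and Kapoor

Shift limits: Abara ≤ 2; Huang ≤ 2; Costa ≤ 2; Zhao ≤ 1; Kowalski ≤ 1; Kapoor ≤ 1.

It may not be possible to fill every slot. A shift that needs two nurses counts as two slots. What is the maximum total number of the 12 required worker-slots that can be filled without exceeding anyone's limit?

Total capacity across all nurses is 2+2+2+1+1+1 = 9, and 12 slots are needed, so at most 9 can be filled.
An assignment achieving 9: Thu morning→Costa, Thu afternoon→Zhao, Thu evening→Huang, Fri morning→Costa, Fri afternoon→Abara, Fri evening→Huang, Sat afternoon→Kapoor, Sat evening→Abara, Sun morning→Kowalski.
Loads: Abara 2/2, Huang 2/2, Costa 2/2, Zhao 1/1, Kowalski 1/1, Kapoor 1/1.

9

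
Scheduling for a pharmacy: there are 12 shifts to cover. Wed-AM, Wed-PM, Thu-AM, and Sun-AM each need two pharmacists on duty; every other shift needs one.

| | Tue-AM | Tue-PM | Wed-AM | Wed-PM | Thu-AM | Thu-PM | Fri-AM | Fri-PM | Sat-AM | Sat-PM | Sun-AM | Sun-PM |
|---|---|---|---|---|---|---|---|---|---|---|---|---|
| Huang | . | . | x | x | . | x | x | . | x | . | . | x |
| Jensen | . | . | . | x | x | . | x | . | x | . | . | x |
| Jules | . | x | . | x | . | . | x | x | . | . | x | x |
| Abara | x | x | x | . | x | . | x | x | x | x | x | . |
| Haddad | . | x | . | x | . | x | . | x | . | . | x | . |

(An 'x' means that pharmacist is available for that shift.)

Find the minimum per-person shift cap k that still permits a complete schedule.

4

With 5 pharmacists and 16 worker-slots to fill, someone must work at least ⌈16/5⌉ = 4 shifts, so k ≥ 4.
k = 4 works: Tue-AM→Abara, Tue-PM→Jules, Wed-AM→Huang+Abara, Wed-PM→Jensen+Jules, Thu-AM→Jensen+Abara, Thu-PM→Huang, Fri-AM→Jensen, Fri-PM→Jules, Sat-AM→Huang, Sat-PM→Abara, Sun-AM→Jules+Haddad, Sun-PM→Huang.
Loads: Huang 4, Jensen 3, Jules 4, Abara 4, Haddad 1 — all ≤ 4.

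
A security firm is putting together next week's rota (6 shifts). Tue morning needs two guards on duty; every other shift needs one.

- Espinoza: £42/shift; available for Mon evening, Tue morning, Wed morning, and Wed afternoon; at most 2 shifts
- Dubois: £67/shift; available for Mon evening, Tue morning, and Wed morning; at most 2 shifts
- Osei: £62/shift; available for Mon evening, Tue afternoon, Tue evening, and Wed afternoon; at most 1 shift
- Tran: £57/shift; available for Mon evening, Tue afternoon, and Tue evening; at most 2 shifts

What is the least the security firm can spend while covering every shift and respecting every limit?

£394

Tue morning can only be covered by Espinoza and Dubois, so that assignment is forced.
Picking the cheapest available guard for each shift independently would cost £349, but that ignores the shift limits.
An optimal schedule: Mon evening→Tran, Tue morning→Espinoza+Dubois, Tue afternoon→Osei, Tue evening→Tran, Wed morning→Dubois, Wed afternoon→Espinoza.
Total: 57 + 42 + 67 + 62 + 57 + 67 + 42 = £394.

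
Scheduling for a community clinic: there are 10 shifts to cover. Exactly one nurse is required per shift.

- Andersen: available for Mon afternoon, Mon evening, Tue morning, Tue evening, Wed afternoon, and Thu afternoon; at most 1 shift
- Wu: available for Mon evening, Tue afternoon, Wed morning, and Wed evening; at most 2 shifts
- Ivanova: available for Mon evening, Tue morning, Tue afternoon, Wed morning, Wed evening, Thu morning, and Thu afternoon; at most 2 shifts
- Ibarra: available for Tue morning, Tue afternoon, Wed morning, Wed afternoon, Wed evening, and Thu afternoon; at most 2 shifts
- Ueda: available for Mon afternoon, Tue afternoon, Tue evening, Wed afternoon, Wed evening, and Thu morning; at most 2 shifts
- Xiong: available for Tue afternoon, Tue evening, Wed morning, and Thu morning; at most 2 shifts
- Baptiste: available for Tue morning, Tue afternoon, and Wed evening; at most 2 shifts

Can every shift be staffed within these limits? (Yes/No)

Yes

One valid schedule: Mon afternoon→Andersen, Mon evening→Wu, Tue morning→Ibarra, Tue afternoon→Xiong, Tue evening→Ueda, Wed morning→Wu, Wed afternoon→Ibarra, Wed evening→Ueda, Thu morning→Ivanova, Thu afternoon→Ivanova.
Loads: Andersen 1/1, Wu 2/2, Ivanova 2/2, Ibarra 2/2, Ueda 2/2, Xiong 1/2, Baptiste 0/2 — all within limits.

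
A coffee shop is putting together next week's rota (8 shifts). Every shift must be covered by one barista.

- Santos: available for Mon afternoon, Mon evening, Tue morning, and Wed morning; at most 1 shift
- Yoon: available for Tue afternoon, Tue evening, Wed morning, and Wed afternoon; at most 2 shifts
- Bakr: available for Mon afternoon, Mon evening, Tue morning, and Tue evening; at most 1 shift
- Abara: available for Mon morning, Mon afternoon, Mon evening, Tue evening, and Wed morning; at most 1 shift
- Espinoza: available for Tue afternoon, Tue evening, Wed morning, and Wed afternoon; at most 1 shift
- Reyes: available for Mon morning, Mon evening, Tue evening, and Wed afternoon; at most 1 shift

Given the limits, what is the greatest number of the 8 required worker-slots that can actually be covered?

7

Total capacity across all baristas is 1+2+1+1+1+1 = 7, and 8 slots are needed, so at most 7 can be filled.
An assignment achieving 7: Mon morning→Abara, Mon afternoon→Bakr, Mon evening→Reyes, Tue morning→Santos, Tue afternoon→Yoon, Wed morning→Espinoza, Wed afternoon→Yoon.
Loads: Santos 1/1, Yoon 2/2, Bakr 1/1, Abara 1/1, Espinoza 1/1, Reyes 1/1.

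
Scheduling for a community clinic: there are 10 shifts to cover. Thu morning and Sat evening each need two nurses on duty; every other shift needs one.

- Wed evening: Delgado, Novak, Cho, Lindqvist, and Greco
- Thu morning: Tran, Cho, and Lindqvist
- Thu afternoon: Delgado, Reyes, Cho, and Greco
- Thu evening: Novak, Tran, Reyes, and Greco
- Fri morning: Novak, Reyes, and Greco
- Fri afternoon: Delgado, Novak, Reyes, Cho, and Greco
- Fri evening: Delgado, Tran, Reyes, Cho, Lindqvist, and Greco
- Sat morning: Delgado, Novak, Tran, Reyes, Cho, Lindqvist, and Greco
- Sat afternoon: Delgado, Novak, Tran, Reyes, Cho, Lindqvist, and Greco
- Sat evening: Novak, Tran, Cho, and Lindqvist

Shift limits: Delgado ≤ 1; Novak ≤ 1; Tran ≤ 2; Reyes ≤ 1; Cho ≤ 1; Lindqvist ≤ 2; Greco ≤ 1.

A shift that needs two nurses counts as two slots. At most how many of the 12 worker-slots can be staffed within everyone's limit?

Total capacity across all nurses is 1+1+2+1+1+2+1 = 9, and 12 slots are needed, so at most 9 can be filled.
An assignment achieving 9: Wed evening→Lindqvist, Thu morning→Tran+Cho, Thu afternoon→Delgado, Thu evening→Tran, Fri morning→Novak, Fri afternoon→Reyes, Fri evening→Greco, Sat evening→Lindqvist.
Loads: Delgado 1/1, Novak 1/1, Tran 2/2, Reyes 1/1, Cho 1/1, Lindqvist 2/2, Greco 1/1.

9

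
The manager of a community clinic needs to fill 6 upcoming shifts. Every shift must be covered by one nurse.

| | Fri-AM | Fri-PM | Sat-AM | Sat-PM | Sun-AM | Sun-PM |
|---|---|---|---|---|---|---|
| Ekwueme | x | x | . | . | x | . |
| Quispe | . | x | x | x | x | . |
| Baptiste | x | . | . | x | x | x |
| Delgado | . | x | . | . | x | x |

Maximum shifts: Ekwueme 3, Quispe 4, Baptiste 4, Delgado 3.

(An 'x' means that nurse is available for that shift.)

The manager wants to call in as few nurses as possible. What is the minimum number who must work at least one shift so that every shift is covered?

2

6 slots to fill and no one can take more than 4, so at least ⌈6/4⌉ = 2 nurses are needed.
Quispe and Baptiste alone can cover everything: Fri-AM→Baptiste, Fri-PM→Quispe, Sat-AM→Quispe, Sat-PM→Quispe, Sun-AM→Quispe, Sun-PM→Baptiste.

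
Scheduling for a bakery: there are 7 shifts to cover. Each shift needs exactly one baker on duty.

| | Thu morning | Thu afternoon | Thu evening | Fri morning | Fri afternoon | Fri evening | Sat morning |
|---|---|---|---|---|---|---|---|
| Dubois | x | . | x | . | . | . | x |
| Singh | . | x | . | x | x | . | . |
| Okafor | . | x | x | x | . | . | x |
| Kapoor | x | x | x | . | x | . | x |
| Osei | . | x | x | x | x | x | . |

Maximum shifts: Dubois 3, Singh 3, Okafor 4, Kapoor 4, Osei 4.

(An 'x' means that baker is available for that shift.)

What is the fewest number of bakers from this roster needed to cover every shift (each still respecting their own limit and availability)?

2

7 slots to fill and no one can take more than 4, so at least ⌈7/4⌉ = 2 bakers are needed.
Dubois and Osei alone can cover everything: Thu morning→Dubois, Thu afternoon→Osei, Thu evening→Dubois, Fri morning→Osei, Fri afternoon→Osei, Fri evening→Osei, Sat morning→Dubois.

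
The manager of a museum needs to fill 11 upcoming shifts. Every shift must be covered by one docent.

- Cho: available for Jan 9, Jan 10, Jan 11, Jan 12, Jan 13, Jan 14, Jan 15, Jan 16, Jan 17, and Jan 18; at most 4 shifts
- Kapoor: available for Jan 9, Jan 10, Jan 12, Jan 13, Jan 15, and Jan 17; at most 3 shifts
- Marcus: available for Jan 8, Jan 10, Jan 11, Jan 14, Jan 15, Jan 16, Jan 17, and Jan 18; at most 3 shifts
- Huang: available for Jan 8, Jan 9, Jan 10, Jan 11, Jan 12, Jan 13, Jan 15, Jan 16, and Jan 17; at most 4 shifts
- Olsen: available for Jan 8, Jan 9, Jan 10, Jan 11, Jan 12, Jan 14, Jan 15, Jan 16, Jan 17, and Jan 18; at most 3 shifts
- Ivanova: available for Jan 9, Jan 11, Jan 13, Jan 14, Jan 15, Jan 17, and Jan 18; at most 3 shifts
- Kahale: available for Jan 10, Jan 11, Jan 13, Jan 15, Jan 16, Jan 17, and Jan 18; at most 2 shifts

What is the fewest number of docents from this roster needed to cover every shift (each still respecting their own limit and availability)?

3

11 slots to fill and no one can take more than 4, so at least ⌈11/4⌉ = 3 docents are needed.
Cho, Kapoor, and Huang alone can cover everything: Jan 8→Huang, Jan 9→Kapoor, Jan 10→Kapoor, Jan 11→Cho, Jan 12→Kapoor, Jan 13→Huang, Jan 14→Cho, Jan 15→Huang, Jan 16→Cho, Jan 17→Huang, Jan 18→Cho.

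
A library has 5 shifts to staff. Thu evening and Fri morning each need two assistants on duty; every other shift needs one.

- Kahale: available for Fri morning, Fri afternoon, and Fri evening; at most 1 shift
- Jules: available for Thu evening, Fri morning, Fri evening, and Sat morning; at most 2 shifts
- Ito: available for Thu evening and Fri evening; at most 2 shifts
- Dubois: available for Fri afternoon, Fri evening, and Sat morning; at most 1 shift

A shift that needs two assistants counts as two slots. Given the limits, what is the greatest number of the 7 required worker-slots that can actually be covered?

Total capacity across all assistants is 1+2+2+1 = 6, and 7 slots are needed, so at most 6 can be filled.
An assignment achieving 6: Thu evening→Jules+Ito, Fri morning→Kahale+Jules, Fri afternoon→Dubois, Fri evening→Ito.
Loads: Kahale 1/1, Jules 2/2, Ito 2/2, Dubois 1/1.

6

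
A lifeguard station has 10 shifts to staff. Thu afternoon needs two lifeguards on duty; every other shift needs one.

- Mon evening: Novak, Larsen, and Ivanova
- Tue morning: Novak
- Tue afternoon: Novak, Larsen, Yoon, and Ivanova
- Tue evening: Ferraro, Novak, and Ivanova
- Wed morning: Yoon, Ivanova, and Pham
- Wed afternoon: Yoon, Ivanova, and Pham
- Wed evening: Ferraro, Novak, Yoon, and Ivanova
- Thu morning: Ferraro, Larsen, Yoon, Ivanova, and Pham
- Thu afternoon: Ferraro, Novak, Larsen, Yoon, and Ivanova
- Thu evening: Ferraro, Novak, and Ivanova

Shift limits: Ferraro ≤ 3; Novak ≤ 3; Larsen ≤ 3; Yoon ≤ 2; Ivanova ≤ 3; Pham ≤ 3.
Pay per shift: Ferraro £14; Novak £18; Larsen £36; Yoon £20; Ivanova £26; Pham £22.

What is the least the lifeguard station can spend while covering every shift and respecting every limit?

£202

Tue morning can only be covered by Novak, so that assignment is forced.
Picking the cheapest available lifeguard for each shift independently would cost £182, but that ignores the shift limits.
An optimal schedule: Mon evening→Novak, Tue morning→Novak, Tue afternoon→Novak, Tue evening→Ferraro, Wed morning→Pham, Wed afternoon→Pham, Wed evening→Yoon, Thu morning→Pham, Thu afternoon→Ferraro+Yoon, Thu evening→Ferraro.
Total: 18 + 18 + 18 + 14 + 22 + 22 + 20 + 22 + 14 + 20 + 14 = £202.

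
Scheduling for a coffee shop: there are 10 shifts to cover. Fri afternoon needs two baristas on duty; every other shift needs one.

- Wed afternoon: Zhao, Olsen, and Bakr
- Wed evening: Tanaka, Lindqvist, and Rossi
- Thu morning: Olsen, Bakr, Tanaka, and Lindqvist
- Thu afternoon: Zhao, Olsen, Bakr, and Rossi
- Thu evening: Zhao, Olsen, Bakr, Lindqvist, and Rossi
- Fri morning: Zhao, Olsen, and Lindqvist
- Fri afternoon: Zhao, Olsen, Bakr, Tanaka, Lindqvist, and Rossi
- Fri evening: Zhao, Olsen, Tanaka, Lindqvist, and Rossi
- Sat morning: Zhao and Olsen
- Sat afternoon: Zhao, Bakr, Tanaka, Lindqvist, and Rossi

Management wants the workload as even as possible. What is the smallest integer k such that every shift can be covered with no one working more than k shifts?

2

With 6 baristas and 11 worker-slots to fill, someone must work at least ⌈11/6⌉ = 2 shifts, so k ≥ 2.
k = 2 works: Wed afternoon→Zhao, Wed evening→Tanaka, Thu morning→Olsen, Thu afternoon→Bakr, Thu evening→Bakr, Fri morning→Olsen, Fri afternoon→Lindqvist+Rossi, Fri evening→Tanaka, Sat morning→Zhao, Sat afternoon→Lindqvist.
Loads: Zhao 2, Olsen 2, Bakr 2, Tanaka 2, Lindqvist 2, Rossi 1 — all ≤ 2.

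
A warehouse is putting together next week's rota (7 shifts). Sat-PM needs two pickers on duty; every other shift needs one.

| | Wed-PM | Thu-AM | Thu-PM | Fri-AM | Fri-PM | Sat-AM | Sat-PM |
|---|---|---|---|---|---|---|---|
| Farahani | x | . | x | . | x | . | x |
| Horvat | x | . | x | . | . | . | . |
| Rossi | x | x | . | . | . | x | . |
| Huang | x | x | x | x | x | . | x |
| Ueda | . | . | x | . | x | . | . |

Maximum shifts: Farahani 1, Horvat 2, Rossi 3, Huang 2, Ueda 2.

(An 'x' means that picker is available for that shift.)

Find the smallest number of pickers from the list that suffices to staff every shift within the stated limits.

4

8 slots to fill and no one can take more than 3, so at least ⌈8/3⌉ = 3 pickers are needed.
Any 3 pickers together have capacity at most 3+2+2 = 7 < 8 slots, so 3 can never suffice.
Farahani, Rossi, Huang, and Ueda alone can cover everything: Wed-PM→Rossi, Thu-AM→Rossi, Thu-PM→Ueda, Fri-AM→Huang, Fri-PM→Ueda, Sat-AM→Rossi, Sat-PM→Farahani+Huang.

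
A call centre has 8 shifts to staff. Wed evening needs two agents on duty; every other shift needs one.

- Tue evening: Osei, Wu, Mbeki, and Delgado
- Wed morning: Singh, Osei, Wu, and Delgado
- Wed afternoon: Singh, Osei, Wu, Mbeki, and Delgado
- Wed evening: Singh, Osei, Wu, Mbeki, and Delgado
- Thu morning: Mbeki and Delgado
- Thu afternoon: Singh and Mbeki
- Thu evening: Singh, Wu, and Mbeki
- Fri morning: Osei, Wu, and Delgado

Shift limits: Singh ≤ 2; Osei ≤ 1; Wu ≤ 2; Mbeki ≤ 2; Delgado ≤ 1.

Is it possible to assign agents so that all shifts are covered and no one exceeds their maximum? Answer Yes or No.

Total capacity is 2+1+2+2+1 = 8 but 9 worker-slots are needed — infeasible.

No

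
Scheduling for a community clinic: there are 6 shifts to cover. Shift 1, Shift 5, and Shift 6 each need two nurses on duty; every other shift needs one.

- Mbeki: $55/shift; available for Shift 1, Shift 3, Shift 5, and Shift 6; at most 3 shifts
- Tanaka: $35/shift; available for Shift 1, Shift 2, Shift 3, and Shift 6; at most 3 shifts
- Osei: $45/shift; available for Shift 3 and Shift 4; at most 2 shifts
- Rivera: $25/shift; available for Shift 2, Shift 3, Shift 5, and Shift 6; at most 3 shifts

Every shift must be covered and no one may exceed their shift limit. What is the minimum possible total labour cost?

$335

Shift 1 can only be covered by Mbeki and Tanaka, so that assignment is forced.
Shift 4 can only be covered by Osei, so that assignment is forced.
Shift 5 can only be covered by Mbeki and Rivera, so that assignment is forced.
Picking the cheapest available nurse for each shift independently would cost $325, but that ignores the shift limits.
An optimal schedule: Shift 1→Tanaka+Mbeki, Shift 2→Rivera, Shift 3→Tanaka, Shift 4→Osei, Shift 5→Rivera+Mbeki, Shift 6→Rivera+Tanaka.
Total: 35 + 55 + 25 + 35 + 45 + 25 + 55 + 25 + 35 = $335.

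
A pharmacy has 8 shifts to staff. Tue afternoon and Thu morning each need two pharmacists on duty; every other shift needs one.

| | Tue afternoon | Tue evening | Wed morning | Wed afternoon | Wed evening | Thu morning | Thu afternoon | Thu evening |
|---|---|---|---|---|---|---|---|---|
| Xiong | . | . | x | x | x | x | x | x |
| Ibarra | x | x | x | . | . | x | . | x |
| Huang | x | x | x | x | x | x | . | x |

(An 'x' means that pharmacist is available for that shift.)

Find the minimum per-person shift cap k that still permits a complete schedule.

4

With 3 pharmacists and 10 worker-slots to fill, someone must work at least ⌈10/3⌉ = 4 shifts, so k ≥ 4.
k = 4 works: Tue afternoon→Ibarra+Huang, Tue evening→Ibarra, Wed morning→Xiong, Wed afternoon→Xiong, Wed evening→Xiong, Thu morning→Ibarra+Huang, Thu afternoon→Xiong, Thu evening→Ibarra.
Loads: Xiong 4, Ibarra 4, Huang 2 — all ≤ 4.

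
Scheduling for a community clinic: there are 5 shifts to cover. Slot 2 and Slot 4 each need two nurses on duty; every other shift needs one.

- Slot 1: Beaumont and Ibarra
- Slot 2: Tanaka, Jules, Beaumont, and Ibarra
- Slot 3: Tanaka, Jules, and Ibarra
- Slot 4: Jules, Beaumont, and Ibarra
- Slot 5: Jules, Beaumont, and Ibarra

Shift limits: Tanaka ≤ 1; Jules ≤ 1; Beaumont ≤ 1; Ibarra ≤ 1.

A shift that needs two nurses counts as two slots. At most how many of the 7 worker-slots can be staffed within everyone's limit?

4

Total capacity across all nurses is 1+1+1+1 = 4, and 7 slots are needed, so at most 4 can be filled.
An assignment achieving 4: Slot 1→Beaumont, Slot 3→Tanaka, Slot 4→Jules+Ibarra.
Loads: Tanaka 1/1, Jules 1/1, Beaumont 1/1, Ibarra 1/1.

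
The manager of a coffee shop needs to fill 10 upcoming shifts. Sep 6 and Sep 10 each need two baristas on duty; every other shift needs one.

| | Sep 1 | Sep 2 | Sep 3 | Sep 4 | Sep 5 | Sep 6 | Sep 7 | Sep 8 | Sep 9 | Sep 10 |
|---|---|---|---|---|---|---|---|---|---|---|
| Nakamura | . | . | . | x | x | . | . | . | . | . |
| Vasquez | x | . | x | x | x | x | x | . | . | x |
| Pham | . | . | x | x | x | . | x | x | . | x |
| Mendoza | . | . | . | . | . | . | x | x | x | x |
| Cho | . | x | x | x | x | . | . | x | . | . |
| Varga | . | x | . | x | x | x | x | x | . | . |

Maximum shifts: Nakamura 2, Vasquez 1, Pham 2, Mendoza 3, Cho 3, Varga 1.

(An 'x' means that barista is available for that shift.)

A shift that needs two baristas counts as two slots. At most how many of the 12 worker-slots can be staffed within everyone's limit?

Total capacity across all baristas is 2+1+2+3+3+1 = 12, and 12 slots are needed, so at most 12 can be filled.
Shifts {Sep 1, Sep 6} need 3 slots but only Vasquez and Varga are available for them, supplying at most 2 — so at least 1 slot must go unfilled.
An assignment achieving 11: Sep 1→Vasquez, Sep 2→Cho, Sep 3→Pham, Sep 4→Nakamura, Sep 5→Nakamura, Sep 6→Varga, Sep 7→Mendoza, Sep 8→Cho, Sep 9→Mendoza, Sep 10→Pham+Mendoza.
Loads: Nakamura 2/2, Vasquez 1/1, Pham 2/2, Mendoza 3/3, Cho 2/3, Varga 1/1.

11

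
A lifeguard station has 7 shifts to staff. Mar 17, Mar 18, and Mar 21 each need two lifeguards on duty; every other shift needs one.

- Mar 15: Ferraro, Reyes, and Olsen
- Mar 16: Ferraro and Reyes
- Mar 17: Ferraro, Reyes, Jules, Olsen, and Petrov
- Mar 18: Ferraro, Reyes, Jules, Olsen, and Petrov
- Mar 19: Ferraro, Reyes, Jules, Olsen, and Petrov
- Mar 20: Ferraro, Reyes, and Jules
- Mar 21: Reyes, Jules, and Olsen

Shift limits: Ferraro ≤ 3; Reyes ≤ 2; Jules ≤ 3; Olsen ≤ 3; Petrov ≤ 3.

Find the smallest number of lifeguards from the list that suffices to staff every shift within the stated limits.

4

10 slots to fill and no one can take more than 3, so at least ⌈10/3⌉ = 4 lifeguards are needed.
Ferraro, Reyes, Jules, and Olsen alone can cover everything: Mar 15→Ferraro, Mar 16→Ferraro, Mar 17→Jules+Olsen, Mar 18→Jules+Olsen, Mar 19→Reyes, Mar 20→Ferraro, Mar 21→Reyes+Jules.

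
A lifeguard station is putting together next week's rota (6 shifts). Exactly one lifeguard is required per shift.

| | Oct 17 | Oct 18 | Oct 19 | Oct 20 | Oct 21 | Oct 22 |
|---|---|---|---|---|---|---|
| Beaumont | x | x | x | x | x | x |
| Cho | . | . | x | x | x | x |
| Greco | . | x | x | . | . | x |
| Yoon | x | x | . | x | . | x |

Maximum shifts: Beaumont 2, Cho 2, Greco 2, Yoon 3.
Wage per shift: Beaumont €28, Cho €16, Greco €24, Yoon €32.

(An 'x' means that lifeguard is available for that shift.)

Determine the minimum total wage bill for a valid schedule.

Picking the cheapest available lifeguard for each shift independently would cost €116, but that ignores the shift limits.
An optimal schedule: Oct 17→Beaumont, Oct 18→Greco, Oct 19→Cho, Oct 20→Cho, Oct 21→Beaumont, Oct 22→Greco.
Total: 28 + 24 + 16 + 16 + 28 + 24 = €136.

€136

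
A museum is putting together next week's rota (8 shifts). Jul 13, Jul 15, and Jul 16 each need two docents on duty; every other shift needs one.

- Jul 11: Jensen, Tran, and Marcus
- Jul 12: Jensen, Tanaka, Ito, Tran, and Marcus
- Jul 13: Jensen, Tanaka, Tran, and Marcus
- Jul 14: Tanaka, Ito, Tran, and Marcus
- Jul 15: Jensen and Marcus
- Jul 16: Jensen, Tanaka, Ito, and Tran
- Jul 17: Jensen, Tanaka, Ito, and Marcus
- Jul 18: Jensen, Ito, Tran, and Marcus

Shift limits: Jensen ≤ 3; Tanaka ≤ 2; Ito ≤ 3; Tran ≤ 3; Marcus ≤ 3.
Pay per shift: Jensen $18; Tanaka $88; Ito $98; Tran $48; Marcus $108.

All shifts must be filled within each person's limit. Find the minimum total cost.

$678

Jul 15 can only be covered by Jensen and Marcus, so that assignment is forced.
Picking the cheapest available docent for each shift independently would cost $378, but that ignores the shift limits.
An optimal schedule: Jul 11→Jensen, Jul 12→Ito, Jul 13→Tran+Tanaka, Jul 14→Tran, Jul 15→Jensen+Marcus, Jul 16→Tanaka+Ito, Jul 17→Jensen, Jul 18→Tran.
Total: 18 + 98 + 48 + 88 + 48 + 18 + 108 + 88 + 98 + 18 + 48 = $678.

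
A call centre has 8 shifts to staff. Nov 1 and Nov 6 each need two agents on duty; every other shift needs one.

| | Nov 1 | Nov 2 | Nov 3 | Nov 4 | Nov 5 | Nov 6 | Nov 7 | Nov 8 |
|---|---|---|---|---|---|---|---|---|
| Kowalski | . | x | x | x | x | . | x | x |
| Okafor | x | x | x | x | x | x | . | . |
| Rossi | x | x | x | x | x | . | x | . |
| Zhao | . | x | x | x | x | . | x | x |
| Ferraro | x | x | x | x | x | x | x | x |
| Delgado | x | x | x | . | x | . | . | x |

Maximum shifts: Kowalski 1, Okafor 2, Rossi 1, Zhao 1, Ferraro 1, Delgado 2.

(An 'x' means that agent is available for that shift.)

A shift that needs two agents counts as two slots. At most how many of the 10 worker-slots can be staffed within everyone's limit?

8

Total capacity across all agents is 1+2+1+1+1+2 = 8, and 10 slots are needed, so at most 8 can be filled.
An assignment achieving 8: Nov 1→Okafor+Rossi, Nov 2→Delgado, Nov 3→Delgado, Nov 6→Okafor+Ferraro, Nov 7→Kowalski, Nov 8→Zhao.
Loads: Kowalski 1/1, Okafor 2/2, Rossi 1/1, Zhao 1/1, Ferraro 1/1, Delgado 2/2.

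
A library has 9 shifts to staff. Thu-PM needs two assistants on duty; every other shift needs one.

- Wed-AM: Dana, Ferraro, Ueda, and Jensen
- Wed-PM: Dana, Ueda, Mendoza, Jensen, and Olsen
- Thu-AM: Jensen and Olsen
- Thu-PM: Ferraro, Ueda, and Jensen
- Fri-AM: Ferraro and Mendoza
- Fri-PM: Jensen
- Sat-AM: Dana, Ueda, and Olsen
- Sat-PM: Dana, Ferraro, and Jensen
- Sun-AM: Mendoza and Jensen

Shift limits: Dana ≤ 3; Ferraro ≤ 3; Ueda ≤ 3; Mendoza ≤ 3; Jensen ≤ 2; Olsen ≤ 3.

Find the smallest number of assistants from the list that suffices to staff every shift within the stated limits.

10 slots to fill and no one can take more than 3, so at least ⌈10/3⌉ = 4 assistants are needed.
Ferraro, Ueda, Mendoza, and Jensen alone can cover everything: Wed-AM→Ueda, Wed-PM→Mendoza, Thu-AM→Jensen, Thu-PM→Ferraro+Ueda, Fri-AM→Ferraro, Fri-PM→Jensen, Sat-AM→Ueda, Sat-PM→Ferraro, Sun-AM→Mendoza.

4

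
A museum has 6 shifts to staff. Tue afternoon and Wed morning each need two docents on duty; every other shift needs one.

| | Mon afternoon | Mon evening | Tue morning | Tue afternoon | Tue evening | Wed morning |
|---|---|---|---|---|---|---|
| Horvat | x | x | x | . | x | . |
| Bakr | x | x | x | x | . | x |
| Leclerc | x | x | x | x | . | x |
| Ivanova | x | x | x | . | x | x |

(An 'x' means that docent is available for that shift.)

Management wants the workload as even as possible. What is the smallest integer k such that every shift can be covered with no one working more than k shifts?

With 4 docents and 8 worker-slots to fill, someone must work at least ⌈8/4⌉ = 2 shifts, so k ≥ 2.
k = 2 works: Mon afternoon→Horvat, Mon evening→Ivanova, Tue morning→Ivanova, Tue afternoon→Bakr+Leclerc, Tue evening→Horvat, Wed morning→Bakr+Leclerc.
Loads: Horvat 2, Bakr 2, Leclerc 2, Ivanova 2 — all ≤ 2.

2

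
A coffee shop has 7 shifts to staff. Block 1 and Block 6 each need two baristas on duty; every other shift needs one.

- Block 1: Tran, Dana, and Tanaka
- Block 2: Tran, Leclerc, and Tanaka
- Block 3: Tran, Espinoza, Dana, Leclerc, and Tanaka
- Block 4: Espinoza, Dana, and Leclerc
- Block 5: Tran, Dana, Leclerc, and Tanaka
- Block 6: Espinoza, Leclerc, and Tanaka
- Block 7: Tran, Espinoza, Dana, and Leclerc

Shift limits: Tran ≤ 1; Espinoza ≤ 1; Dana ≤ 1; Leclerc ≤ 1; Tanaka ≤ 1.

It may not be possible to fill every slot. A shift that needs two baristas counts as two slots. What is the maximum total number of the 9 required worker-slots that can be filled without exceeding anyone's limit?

Total capacity across all baristas is 1+1+1+1+1 = 5, and 9 slots are needed, so at most 5 can be filled.
An assignment achieving 5: Block 1→Tran+Dana, Block 2→Leclerc, Block 4→Espinoza, Block 6→Tanaka.
Loads: Tran 1/1, Espinoza 1/1, Dana 1/1, Leclerc 1/1, Tanaka 1/1.

5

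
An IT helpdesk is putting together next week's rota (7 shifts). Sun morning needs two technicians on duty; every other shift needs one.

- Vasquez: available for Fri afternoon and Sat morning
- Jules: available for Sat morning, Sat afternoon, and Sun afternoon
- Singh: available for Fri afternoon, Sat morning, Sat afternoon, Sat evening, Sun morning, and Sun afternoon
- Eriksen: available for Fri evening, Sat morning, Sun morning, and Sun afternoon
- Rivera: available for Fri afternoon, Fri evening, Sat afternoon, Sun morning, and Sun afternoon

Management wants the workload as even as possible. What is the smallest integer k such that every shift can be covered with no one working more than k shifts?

With 5 technicians and 8 worker-slots to fill, someone must work at least ⌈8/5⌉ = 2 shifts, so k ≥ 2.
k = 2 works: Fri afternoon→Vasquez, Fri evening→Eriksen, Sat morning→Vasquez, Sat afternoon→Jules, Sat evening→Singh, Sun morning→Singh+Eriksen, Sun afternoon→Jules.
Loads: Vasquez 2, Jules 2, Singh 2, Eriksen 2, Rivera 0 — all ≤ 2.

2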